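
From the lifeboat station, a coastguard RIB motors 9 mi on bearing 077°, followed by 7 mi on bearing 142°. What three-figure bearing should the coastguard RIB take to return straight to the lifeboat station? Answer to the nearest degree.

Leg 1 (077°, 9 mi): east 9 sin 77° = 8.77, north 9 cos 77° = 2.02
Leg 2 (142°, 7 mi): east 7 sin 142° = 4.31, north 7 cos 142° = -5.52
Net displacement: 13.08 east, -3.49 north. Direction back to start is (-13.08, 3.49): bearing = atan2(-13.08, 3.49) mod 360° = 284.95° ≈ 285°.

285°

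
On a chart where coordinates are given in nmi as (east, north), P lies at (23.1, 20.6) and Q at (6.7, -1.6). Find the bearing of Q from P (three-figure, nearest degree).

216°

Δeast = 6.7 − 23.1 = -16.40; Δnorth = -1.6 − 20.6 = -22.20.
Bearing = atan2(Δeast, Δnorth) mod 360° = 216.45° ≈ 216°.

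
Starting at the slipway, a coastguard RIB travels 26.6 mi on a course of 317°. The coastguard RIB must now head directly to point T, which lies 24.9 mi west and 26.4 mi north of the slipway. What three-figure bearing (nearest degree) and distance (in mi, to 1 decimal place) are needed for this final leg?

316°, 9.7 mi

Leg 1 (317°, 26.6 mi): east 26.6 sin 317° = -18.14, north 26.6 cos 317° = 19.45
Current position: (-18.14, 19.45). Target: (-24.9, 26.4). Remaining: Δeast = -6.76, Δnorth = 6.95.
Bearing = atan2(-6.76, 6.95) mod 360° = 315.78°; distance = √((-6.76)² + (6.95)²) = 9.692 mi.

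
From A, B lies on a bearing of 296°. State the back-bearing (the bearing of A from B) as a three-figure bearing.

Back-bearing = 296° − 180° = 116°.

116°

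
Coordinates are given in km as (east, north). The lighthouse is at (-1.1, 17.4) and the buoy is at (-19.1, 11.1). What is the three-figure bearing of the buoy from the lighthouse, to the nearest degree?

Δeast = -19.1 − -1.1 = -18.00; Δnorth = 11.1 − 17.4 = -6.30.
Bearing = atan2(Δeast, Δnorth) mod 360° = 250.71° ≈ 251°.

251°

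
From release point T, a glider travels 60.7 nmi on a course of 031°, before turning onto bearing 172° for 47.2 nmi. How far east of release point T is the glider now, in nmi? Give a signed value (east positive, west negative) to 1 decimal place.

Leg 1 (031°, 60.7 nmi): east 60.7 sin 31° = 31.26, north 60.7 cos 31° = 52.03
Leg 2 (172°, 47.2 nmi): east 47.2 sin 172° = 6.57, north 47.2 cos 172° = -46.74
Net east component: 37.83 nmi.

37.8 nmi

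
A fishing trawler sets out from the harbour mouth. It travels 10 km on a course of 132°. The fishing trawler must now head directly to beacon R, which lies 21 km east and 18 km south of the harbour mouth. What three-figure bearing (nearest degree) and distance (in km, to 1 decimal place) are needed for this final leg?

Leg 1 (132°, 10 km): east 10 sin 132° = 7.43, north 10 cos 132° = -6.69
Current position: (7.43, -6.69). Target: (21, -18). Remaining: Δeast = 13.57, Δnorth = -11.31.
Bearing = atan2(13.57, -11.31) mod 360° = 129.81°; distance = √((13.57)² + (-11.31)²) = 17.663 km.

130°, 17.7 km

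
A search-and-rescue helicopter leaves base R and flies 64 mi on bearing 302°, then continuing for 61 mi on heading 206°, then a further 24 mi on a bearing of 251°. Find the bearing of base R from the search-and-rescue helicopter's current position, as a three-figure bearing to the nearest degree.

Leg 1 (302°, 64 mi): east 64 sin 302° = -54.28, north 64 cos 302° = 33.91
Leg 2 (206°, 61 mi): east 61 sin 206° = -26.74, north 61 cos 206° = -54.83
Leg 3 (251°, 24 mi): east 24 sin 251° = -22.69, north 24 cos 251° = -7.81
Net displacement: -103.71 east, -28.73 north. Direction back to start is (103.71, 28.73): bearing = atan2(103.71, 28.73) mod 360° = 74.52° ≈ 075°.

075°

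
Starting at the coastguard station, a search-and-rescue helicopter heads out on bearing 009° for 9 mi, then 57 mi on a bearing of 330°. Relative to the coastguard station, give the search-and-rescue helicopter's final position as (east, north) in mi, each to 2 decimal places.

(-27.09, 58.25)

Leg 1 (009°, 9 mi): east 9 sin 9° = 1.41, north 9 cos 9° = 8.89
Leg 2 (330°, 57 mi): east 57 sin 330° = -28.50, north 57 cos 330° = 49.36
Summing: -27.09 mi east, 58.25 mi north → (-27.09, 58.25).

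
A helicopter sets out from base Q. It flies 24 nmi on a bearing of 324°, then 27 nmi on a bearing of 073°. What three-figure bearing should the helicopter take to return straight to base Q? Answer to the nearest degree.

Leg 1 (324°, 24 nmi): east 24 sin 324° = -14.11, north 24 cos 324° = 19.42
Leg 2 (073°, 27 nmi): east 27 sin 73° = 25.82, north 27 cos 73° = 7.89
Net displacement: 11.71 east, 27.31 north. Direction back to start is (-11.71, -27.31): bearing = atan2(-11.71, -27.31) mod 360° = 203.21° ≈ 203°.

203°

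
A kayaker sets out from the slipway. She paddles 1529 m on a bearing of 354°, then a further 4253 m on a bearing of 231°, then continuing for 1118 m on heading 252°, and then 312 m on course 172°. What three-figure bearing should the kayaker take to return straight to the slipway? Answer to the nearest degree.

068°

Leg 1 (354°, 1529 m): east 1529 sin 354° = -159.82, north 1529 cos 354° = 1520.62
Leg 2 (231°, 4253 m): east 4253 sin 231° = -3305.20, north 4253 cos 231° = -2676.50
Leg 3 (252°, 1118 m): east 1118 sin 252° = -1063.28, north 1118 cos 252° = -345.48
Leg 4 (172°, 312 m): east 312 sin 172° = 43.42, north 312 cos 172° = -308.96
Net displacement: -4484.88 east, -1810.32 north. Direction back to start is (4484.88, 1810.32): bearing = atan2(4484.88, 1810.32) mod 360° = 68.02° ≈ 068°.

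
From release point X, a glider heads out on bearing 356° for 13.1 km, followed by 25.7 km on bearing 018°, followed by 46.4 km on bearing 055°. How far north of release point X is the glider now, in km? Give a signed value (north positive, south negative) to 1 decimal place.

64.1 km

Leg 1 (356°, 13.1 km): east 13.1 sin 356° = -0.91, north 13.1 cos 356° = 13.07
Leg 2 (018°, 25.7 km): east 25.7 sin 18° = 7.94, north 25.7 cos 18° = 24.44
Leg 3 (055°, 46.4 km): east 46.4 sin 55° = 38.01, north 46.4 cos 55° = 26.61
Net north component: 64.12 km.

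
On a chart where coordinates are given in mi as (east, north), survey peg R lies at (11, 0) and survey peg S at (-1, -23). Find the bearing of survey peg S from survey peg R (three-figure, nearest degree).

208°

Δeast = -1 − 11 = -12.00; Δnorth = -23 − 0 = -23.00.
Bearing = atan2(Δeast, Δnorth) mod 360° = 207.55° ≈ 208°.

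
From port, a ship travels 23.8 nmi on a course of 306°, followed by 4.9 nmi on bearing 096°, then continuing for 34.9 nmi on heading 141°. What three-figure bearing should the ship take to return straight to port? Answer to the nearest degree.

Leg 1 (306°, 23.8 nmi): east 23.8 sin 306° = -19.25, north 23.8 cos 306° = 13.99
Leg 2 (096°, 4.9 nmi): east 4.9 sin 96° = 4.87, north 4.9 cos 96° = -0.51
Leg 3 (141°, 34.9 nmi): east 34.9 sin 141° = 21.96, north 34.9 cos 141° = -27.12
Net displacement: 7.58 east, -13.65 north. Direction back to start is (-7.58, 13.65): bearing = atan2(-7.58, 13.65) mod 360° = 330.94° ≈ 331°.

331°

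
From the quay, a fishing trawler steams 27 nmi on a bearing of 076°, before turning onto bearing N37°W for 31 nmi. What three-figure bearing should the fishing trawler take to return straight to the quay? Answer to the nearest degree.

Leg 1 (076°, 27 nmi): east 27 sin 76° = 26.20, north 27 cos 76° = 6.53
Leg 2 (N37°W, 31 nmi): east 31 sin 323° = -18.66, north 31 cos 323° = 24.76
Net displacement: 7.54 east, 31.29 north. Direction back to start is (-7.54, -31.29): bearing = atan2(-7.54, -31.29) mod 360° = 193.55° ≈ 194°.

194°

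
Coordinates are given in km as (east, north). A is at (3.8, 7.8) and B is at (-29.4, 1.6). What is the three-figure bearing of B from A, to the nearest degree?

259°

Δeast = -29.4 − 3.8 = -33.20; Δnorth = 1.6 − 7.8 = -6.20.
Bearing = atan2(Δeast, Δnorth) mod 360° = 259.42° ≈ 259°.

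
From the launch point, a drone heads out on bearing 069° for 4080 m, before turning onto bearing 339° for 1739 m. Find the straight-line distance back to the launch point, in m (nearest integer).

4435 m

Leg 1 (069°, 4080 m): east 4080 sin 69° = 3809.01, north 4080 cos 69° = 1462.14
Leg 2 (339°, 1739 m): east 1739 sin 339° = -623.20, north 1739 cos 339° = 1623.50
Net: 3185.81 east, 3085.64 north. Distance = √((3185.81)² + (3085.64)²) = 4435.146 m.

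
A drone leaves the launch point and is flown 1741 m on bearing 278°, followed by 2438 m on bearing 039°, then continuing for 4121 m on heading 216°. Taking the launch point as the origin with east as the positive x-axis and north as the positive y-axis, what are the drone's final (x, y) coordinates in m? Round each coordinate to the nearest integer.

Leg 1 (278°, 1741 m): east 1741 sin 278° = -1724.06, north 1741 cos 278° = 242.30
Leg 2 (039°, 2438 m): east 2438 sin 39° = 1534.28, north 2438 cos 39° = 1894.68
Leg 3 (216°, 4121 m): east 4121 sin 216° = -2422.26, north 4121 cos 216° = -3333.96
Summing: -2612.04 m east, -1196.98 m north → (-2612, -1197).

(-2612, -1197)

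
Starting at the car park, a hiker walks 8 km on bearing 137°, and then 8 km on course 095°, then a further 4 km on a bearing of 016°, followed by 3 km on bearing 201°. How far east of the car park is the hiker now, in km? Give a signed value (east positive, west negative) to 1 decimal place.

Leg 1 (137°, 8 km): east 8 sin 137° = 5.46, north 8 cos 137° = -5.85
Leg 2 (095°, 8 km): east 8 sin 95° = 7.97, north 8 cos 95° = -0.70
Leg 3 (016°, 4 km): east 4 sin 16° = 1.10, north 4 cos 16° = 3.85
Leg 4 (201°, 3 km): east 3 sin 201° = -1.08, north 3 cos 201° = -2.80
Net east component: 13.45 km.

13.5 km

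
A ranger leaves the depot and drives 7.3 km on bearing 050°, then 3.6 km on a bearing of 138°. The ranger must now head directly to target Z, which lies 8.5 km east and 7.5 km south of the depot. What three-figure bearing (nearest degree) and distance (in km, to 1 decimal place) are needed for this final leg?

177°, 9.5 km

Leg 1 (050°, 7.3 km): east 7.3 sin 50° = 5.59, north 7.3 cos 50° = 4.69
Leg 2 (138°, 3.6 km): east 3.6 sin 138° = 2.41, north 3.6 cos 138° = -2.68
Current position: (8.00, 2.02). Target: (8.5, -7.5). Remaining: Δeast = 0.50, Δnorth = -9.52.
Bearing = atan2(0.50, -9.52) mod 360° = 177.00°; distance = √((0.50)² + (-9.52)²) = 9.530 km.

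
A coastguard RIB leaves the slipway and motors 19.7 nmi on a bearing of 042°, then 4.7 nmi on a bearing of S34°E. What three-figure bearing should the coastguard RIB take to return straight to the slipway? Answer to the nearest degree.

Leg 1 (042°, 19.7 nmi): east 19.7 sin 42° = 13.18, north 19.7 cos 42° = 14.64
Leg 2 (S34°E, 4.7 nmi): east 4.7 sin 146° = 2.63, north 4.7 cos 146° = -3.90
Net displacement: 15.81 east, 10.74 north. Direction back to start is (-15.81, -10.74): bearing = atan2(-15.81, -10.74) mod 360° = 235.80° ≈ 236°.

236°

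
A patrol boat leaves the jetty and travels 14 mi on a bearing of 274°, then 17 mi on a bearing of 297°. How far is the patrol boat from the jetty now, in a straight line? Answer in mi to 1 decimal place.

30.4 mi

Leg 1 (274°, 14 mi): east 14 sin 274° = -13.97, north 14 cos 274° = 0.98
Leg 2 (297°, 17 mi): east 17 sin 297° = -15.15, north 17 cos 297° = 7.72
Net: -29.11 east, 8.69 north. Distance = √((-29.11)² + (8.69)²) = 30.384 mi.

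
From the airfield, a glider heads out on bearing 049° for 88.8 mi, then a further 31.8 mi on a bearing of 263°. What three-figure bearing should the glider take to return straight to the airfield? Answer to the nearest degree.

213°

Leg 1 (049°, 88.8 mi): east 88.8 sin 49° = 67.02, north 88.8 cos 49° = 58.26
Leg 2 (263°, 31.8 mi): east 31.8 sin 263° = -31.56, north 31.8 cos 263° = -3.88
Net displacement: 35.46 east, 54.38 north. Direction back to start is (-35.46, -54.38): bearing = atan2(-35.46, -54.38) mod 360° = 213.10° ≈ 213°.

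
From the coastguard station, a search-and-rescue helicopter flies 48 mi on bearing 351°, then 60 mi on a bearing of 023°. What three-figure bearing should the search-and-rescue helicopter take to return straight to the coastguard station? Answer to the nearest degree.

Leg 1 (351°, 48 mi): east 48 sin 351° = -7.51, north 48 cos 351° = 47.41
Leg 2 (023°, 60 mi): east 60 sin 23° = 23.44, north 60 cos 23° = 55.23
Net displacement: 15.94 east, 102.64 north. Direction back to start is (-15.94, -102.64): bearing = atan2(-15.94, -102.64) mod 360° = 188.82° ≈ 189°.

189°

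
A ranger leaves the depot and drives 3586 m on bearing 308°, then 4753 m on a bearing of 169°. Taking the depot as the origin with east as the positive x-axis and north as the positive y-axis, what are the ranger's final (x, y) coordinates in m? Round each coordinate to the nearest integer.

(-1919, -2458)

Leg 1 (308°, 3586 m): east 3586 sin 308° = -2825.81, north 3586 cos 308° = 2207.76
Leg 2 (169°, 4753 m): east 4753 sin 169° = 906.92, north 4753 cos 169° = -4665.67
Summing: -1918.89 m east, -2457.91 m north → (-1919, -2458).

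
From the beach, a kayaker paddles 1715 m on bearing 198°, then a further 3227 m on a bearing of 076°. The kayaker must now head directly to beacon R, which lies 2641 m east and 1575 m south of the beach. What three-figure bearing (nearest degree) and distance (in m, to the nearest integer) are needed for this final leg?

Leg 1 (198°, 1715 m): east 1715 sin 198° = -529.96, north 1715 cos 198° = -1631.06
Leg 2 (076°, 3227 m): east 3227 sin 76° = 3131.14, north 3227 cos 76° = 780.68
Current position: (2601.18, -850.38). Target: (2641, -1575). Remaining: Δeast = 39.82, Δnorth = -724.62.
Bearing = atan2(39.82, -724.62) mod 360° = 176.85°; distance = √((39.82)² + (-724.62)²) = 725.713 m.

177°, 726 m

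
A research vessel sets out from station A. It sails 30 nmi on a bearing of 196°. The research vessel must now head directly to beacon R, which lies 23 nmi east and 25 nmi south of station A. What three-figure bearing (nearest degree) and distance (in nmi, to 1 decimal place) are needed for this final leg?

083°, 31.5 nmi

Leg 1 (196°, 30 nmi): east 30 sin 196° = -8.27, north 30 cos 196° = -28.84
Current position: (-8.27, -28.84). Target: (23, -25). Remaining: Δeast = 31.27, Δnorth = 3.84.
Bearing = atan2(31.27, 3.84) mod 360° = 83.00°; distance = √((31.27)² + (3.84)²) = 31.504 nmi.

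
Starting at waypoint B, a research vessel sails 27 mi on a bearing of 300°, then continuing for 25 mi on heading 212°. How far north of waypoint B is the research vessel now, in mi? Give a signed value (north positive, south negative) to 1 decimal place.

Leg 1 (300°, 27 mi): east 27 sin 300° = -23.38, north 27 cos 300° = 13.50
Leg 2 (212°, 25 mi): east 25 sin 212° = -13.25, north 25 cos 212° = -21.20
Net north component: -7.70 mi.

-7.7 mi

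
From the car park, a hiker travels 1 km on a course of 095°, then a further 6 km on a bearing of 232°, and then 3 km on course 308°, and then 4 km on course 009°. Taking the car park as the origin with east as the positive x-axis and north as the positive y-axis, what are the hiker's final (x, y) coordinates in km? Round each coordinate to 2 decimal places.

Leg 1 (095°, 1 km): east 1 sin 95° = 1.00, north 1 cos 95° = -0.09
Leg 2 (232°, 6 km): east 6 sin 232° = -4.73, north 6 cos 232° = -3.69
Leg 3 (308°, 3 km): east 3 sin 308° = -2.36, north 3 cos 308° = 1.85
Leg 4 (009°, 4 km): east 4 sin 9° = 0.63, north 4 cos 9° = 3.95
Summing: -5.47 km east, 2.02 km north → (-5.47, 2.02).

(-5.47, 2.02)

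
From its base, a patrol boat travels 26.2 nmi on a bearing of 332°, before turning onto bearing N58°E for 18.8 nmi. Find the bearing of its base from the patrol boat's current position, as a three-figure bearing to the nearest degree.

Leg 1 (332°, 26.2 nmi): east 26.2 sin 332° = -12.30, north 26.2 cos 332° = 23.13
Leg 2 (N58°E, 18.8 nmi): east 18.8 sin 58° = 15.94, north 18.8 cos 58° = 9.96
Net displacement: 3.64 east, 33.10 north. Direction back to start is (-3.64, -33.10): bearing = atan2(-3.64, -33.10) mod 360° = 186.28° ≈ 186°.

186°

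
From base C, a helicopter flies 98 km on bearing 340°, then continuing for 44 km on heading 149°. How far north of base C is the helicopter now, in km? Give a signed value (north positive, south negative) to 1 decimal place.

Leg 1 (340°, 98 km): east 98 sin 340° = -33.52, north 98 cos 340° = 92.09
Leg 2 (149°, 44 km): east 44 sin 149° = 22.66, north 44 cos 149° = -37.72
Net north component: 54.37 km.

54.4 km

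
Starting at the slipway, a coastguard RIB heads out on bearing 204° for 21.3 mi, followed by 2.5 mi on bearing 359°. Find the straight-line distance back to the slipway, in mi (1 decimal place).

19.1 mi

Leg 1 (204°, 21.3 mi): east 21.3 sin 204° = -8.66, north 21.3 cos 204° = -19.46
Leg 2 (359°, 2.5 mi): east 2.5 sin 359° = -0.04, north 2.5 cos 359° = 2.50
Net: -8.71 east, -16.96 north. Distance = √((-8.71)² + (-16.96)²) = 19.064 mi.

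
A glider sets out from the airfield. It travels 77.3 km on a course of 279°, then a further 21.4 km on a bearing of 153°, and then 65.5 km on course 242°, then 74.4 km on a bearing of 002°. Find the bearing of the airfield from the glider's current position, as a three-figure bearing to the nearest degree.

Leg 1 (279°, 77.3 km): east 77.3 sin 279° = -76.35, north 77.3 cos 279° = 12.09
Leg 2 (153°, 21.4 km): east 21.4 sin 153° = 9.72, north 21.4 cos 153° = -19.07
Leg 3 (242°, 65.5 km): east 65.5 sin 242° = -57.83, north 65.5 cos 242° = -30.75
Leg 4 (002°, 74.4 km): east 74.4 sin 2° = 2.60, north 74.4 cos 2° = 74.35
Net displacement: -121.87 east, 36.63 north. Direction back to start is (121.87, -36.63): bearing = atan2(121.87, -36.63) mod 360° = 106.73° ≈ 107°.

107°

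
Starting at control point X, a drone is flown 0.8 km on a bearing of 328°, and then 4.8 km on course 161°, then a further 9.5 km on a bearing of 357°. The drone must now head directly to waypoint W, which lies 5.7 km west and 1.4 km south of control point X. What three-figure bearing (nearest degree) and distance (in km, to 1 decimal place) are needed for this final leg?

Leg 1 (328°, 0.8 km): east 0.8 sin 328° = -0.42, north 0.8 cos 328° = 0.68
Leg 2 (161°, 4.8 km): east 4.8 sin 161° = 1.56, north 4.8 cos 161° = -4.54
Leg 3 (357°, 9.5 km): east 9.5 sin 357° = -0.50, north 9.5 cos 357° = 9.49
Current position: (0.64, 5.63). Target: (-5.7, -1.4). Remaining: Δeast = -6.34, Δnorth = -7.03.
Bearing = atan2(-6.34, -7.03) mod 360° = 222.07°; distance = √((-6.34)² + (-7.03)²) = 9.465 km.

222°, 9.5 km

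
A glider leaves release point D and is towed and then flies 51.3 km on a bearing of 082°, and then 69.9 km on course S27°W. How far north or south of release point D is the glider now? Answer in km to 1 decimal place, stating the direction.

Leg 1 (082°, 51.3 km): east 51.3 sin 82° = 50.80, north 51.3 cos 82° = 7.14
Leg 2 (S27°W, 69.9 km): east 69.9 sin 207° = -31.73, north 69.9 cos 207° = -62.28
Net north component: -55.14 km.

55.1 km south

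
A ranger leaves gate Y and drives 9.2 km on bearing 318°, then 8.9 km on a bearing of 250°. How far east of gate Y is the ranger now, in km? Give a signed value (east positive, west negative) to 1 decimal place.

Leg 1 (318°, 9.2 km): east 9.2 sin 318° = -6.16, north 9.2 cos 318° = 6.84
Leg 2 (250°, 8.9 km): east 8.9 sin 250° = -8.36, north 8.9 cos 250° = -3.04
Net east component: -14.52 km.

-14.5 km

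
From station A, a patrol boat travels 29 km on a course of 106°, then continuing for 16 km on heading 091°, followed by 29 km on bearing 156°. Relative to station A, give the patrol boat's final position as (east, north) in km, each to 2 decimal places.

(55.67, -34.77)

Leg 1 (106°, 29 km): east 29 sin 106° = 27.88, north 29 cos 106° = -7.99
Leg 2 (091°, 16 km): east 16 sin 91° = 16.00, north 16 cos 91° = -0.28
Leg 3 (156°, 29 km): east 29 sin 156° = 11.80, north 29 cos 156° = -26.49
Summing: 55.67 km east, -34.77 km north → (55.67, -34.77).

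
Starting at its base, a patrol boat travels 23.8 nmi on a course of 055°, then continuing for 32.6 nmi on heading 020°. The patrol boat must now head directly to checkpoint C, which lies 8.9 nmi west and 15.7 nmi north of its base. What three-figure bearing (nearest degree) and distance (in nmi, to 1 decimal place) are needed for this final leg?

Leg 1 (055°, 23.8 nmi): east 23.8 sin 55° = 19.50, north 23.8 cos 55° = 13.65
Leg 2 (020°, 32.6 nmi): east 32.6 sin 20° = 11.15, north 32.6 cos 20° = 30.63
Current position: (30.65, 44.29). Target: (-8.9, 15.7). Remaining: Δeast = -39.55, Δnorth = -28.59.
Bearing = atan2(-39.55, -28.59) mod 360° = 234.14°; distance = √((-39.55)² + (-28.59)²) = 48.795 nmi.

234°, 48.8 nmi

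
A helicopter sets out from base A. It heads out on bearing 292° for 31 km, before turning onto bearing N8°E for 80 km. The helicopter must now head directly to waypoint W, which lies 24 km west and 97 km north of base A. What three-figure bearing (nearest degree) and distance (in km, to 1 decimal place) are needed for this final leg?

Leg 1 (292°, 31 km): east 31 sin 292° = -28.74, north 31 cos 292° = 11.61
Leg 2 (N8°E, 80 km): east 80 sin 8° = 11.13, north 80 cos 8° = 79.22
Current position: (-17.61, 90.83). Target: (-24, 97). Remaining: Δeast = -6.39, Δnorth = 6.17.
Bearing = atan2(-6.39, 6.17) mod 360° = 313.97°; distance = √((-6.39)² + (6.17)²) = 8.880 km.

314°, 8.9 km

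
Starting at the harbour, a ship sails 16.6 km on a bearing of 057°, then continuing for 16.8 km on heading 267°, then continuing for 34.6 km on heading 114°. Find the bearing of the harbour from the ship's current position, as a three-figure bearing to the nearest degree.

Leg 1 (057°, 16.6 km): east 16.6 sin 57° = 13.92, north 16.6 cos 57° = 9.04
Leg 2 (267°, 16.8 km): east 16.8 sin 267° = -16.78, north 16.8 cos 267° = -0.88
Leg 3 (114°, 34.6 km): east 34.6 sin 114° = 31.61, north 34.6 cos 114° = -14.07
Net displacement: 28.75 east, -5.91 north. Direction back to start is (-28.75, 5.91): bearing = atan2(-28.75, 5.91) mod 360° = 281.62° ≈ 282°.

282°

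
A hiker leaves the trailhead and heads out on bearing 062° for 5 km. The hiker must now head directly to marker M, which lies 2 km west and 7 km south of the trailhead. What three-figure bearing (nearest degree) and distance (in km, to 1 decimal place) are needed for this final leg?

214°, 11.3 km

Leg 1 (062°, 5 km): east 5 sin 62° = 4.41, north 5 cos 62° = 2.35
Current position: (4.41, 2.35). Target: (-2, -7). Remaining: Δeast = -6.41, Δnorth = -9.35.
Bearing = atan2(-6.41, -9.35) mod 360° = 214.46°; distance = √((-6.41)² + (-9.35)²) = 11.337 km.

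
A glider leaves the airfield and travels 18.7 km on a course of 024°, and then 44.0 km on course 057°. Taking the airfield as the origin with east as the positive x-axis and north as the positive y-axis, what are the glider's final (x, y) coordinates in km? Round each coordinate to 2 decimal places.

(44.51, 41.05)

Leg 1 (024°, 18.7 km): east 18.7 sin 24° = 7.61, north 18.7 cos 24° = 17.08
Leg 2 (057°, 44.0 km): east 44.0 sin 57° = 36.90, north 44.0 cos 57° = 23.96
Summing: 44.51 km east, 41.05 km north → (44.51, 41.05).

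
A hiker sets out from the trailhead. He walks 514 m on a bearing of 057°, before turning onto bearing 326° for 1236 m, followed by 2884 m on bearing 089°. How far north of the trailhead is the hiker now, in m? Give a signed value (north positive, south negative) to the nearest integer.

Leg 1 (057°, 514 m): east 514 sin 57° = 431.08, north 514 cos 57° = 279.94
Leg 2 (326°, 1236 m): east 1236 sin 326° = -691.16, north 1236 cos 326° = 1024.69
Leg 3 (089°, 2884 m): east 2884 sin 89° = 2883.56, north 2884 cos 89° = 50.33
Net north component: 1354.97 m.

1355 m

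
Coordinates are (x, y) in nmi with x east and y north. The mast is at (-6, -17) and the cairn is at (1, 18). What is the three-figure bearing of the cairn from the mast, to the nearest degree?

011°

Δeast = 1 − -6 = 7.00; Δnorth = 18 − -17 = 35.00.
Bearing = atan2(Δeast, Δnorth) mod 360° = 11.31° ≈ 011°.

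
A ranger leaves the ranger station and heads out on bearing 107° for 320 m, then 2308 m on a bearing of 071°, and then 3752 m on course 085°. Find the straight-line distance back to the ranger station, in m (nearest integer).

6303 m

Leg 1 (107°, 320 m): east 320 sin 107° = 306.02, north 320 cos 107° = -93.56
Leg 2 (071°, 2308 m): east 2308 sin 71° = 2182.26, north 2308 cos 71° = 751.41
Leg 3 (085°, 3752 m): east 3752 sin 85° = 3737.72, north 3752 cos 85° = 327.01
Net: 6226.00 east, 984.86 north. Distance = √((6226.00)² + (984.86)²) = 6303.411 m.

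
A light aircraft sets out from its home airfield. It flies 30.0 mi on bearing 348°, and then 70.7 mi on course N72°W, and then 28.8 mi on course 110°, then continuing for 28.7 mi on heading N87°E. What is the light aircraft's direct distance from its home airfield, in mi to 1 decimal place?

46.4 mi

Leg 1 (348°, 30.0 mi): east 30.0 sin 348° = -6.24, north 30.0 cos 348° = 29.34
Leg 2 (N72°W, 70.7 mi): east 70.7 sin 288° = -67.24, north 70.7 cos 288° = 21.85
Leg 3 (110°, 28.8 mi): east 28.8 sin 110° = 27.06, north 28.8 cos 110° = -9.85
Leg 4 (N87°E, 28.7 mi): east 28.7 sin 87° = 28.66, north 28.7 cos 87° = 1.50
Net: -17.75 east, 42.84 north. Distance = √((-17.75)² + (42.84)²) = 46.376 mi.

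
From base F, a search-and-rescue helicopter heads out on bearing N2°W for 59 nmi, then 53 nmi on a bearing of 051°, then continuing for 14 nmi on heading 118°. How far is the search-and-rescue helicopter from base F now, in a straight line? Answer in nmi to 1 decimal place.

100.0 nmi

Leg 1 (N2°W, 59 nmi): east 59 sin 358° = -2.06, north 59 cos 358° = 58.96
Leg 2 (051°, 53 nmi): east 53 sin 51° = 41.19, north 53 cos 51° = 33.35
Leg 3 (118°, 14 nmi): east 14 sin 118° = 12.36, north 14 cos 118° = -6.57
Net: 51.49 east, 85.75 north. Distance = √((51.49)² + (85.75)²) = 100.018 nmi.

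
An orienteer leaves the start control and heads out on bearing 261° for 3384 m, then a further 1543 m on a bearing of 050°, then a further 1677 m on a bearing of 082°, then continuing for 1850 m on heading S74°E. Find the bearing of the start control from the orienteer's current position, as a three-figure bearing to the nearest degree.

Leg 1 (261°, 3384 m): east 3384 sin 261° = -3342.34, north 3384 cos 261° = -529.37
Leg 2 (050°, 1543 m): east 1543 sin 50° = 1182.01, north 1543 cos 50° = 991.82
Leg 3 (082°, 1677 m): east 1677 sin 82° = 1660.68, north 1677 cos 82° = 233.39
Leg 4 (S74°E, 1850 m): east 1850 sin 106° = 1778.33, north 1850 cos 106° = -509.93
Net displacement: 1278.68 east, 185.91 north. Direction back to start is (-1278.68, -185.91): bearing = atan2(-1278.68, -185.91) mod 360° = 261.73° ≈ 262°.

262°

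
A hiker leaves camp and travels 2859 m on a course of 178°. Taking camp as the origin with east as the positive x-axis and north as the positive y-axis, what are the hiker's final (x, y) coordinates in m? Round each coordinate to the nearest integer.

Leg 1 (178°, 2859 m): east 2859 sin 178° = 99.78, north 2859 cos 178° = -2857.26
Summing: 99.78 m east, -2857.26 m north → (100, -2857).

(100, -2857)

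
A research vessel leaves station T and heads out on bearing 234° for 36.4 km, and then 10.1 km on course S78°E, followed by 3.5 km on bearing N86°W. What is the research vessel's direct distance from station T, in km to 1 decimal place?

32.7 km

Leg 1 (234°, 36.4 km): east 36.4 sin 234° = -29.45, north 36.4 cos 234° = -21.40
Leg 2 (S78°E, 10.1 km): east 10.1 sin 102° = 9.88, north 10.1 cos 102° = -2.10
Leg 3 (N86°W, 3.5 km): east 3.5 sin 274° = -3.49, north 3.5 cos 274° = 0.24
Net: -23.06 east, -23.25 north. Distance = √((-23.06)² + (-23.25)²) = 32.747 km.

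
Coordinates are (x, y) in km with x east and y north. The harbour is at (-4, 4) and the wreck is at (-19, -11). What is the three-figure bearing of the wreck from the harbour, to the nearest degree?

Δeast = -19 − -4 = -15.00; Δnorth = -11 − 4 = -15.00.
Bearing = atan2(Δeast, Δnorth) mod 360° = 225.00° ≈ 225°.

225°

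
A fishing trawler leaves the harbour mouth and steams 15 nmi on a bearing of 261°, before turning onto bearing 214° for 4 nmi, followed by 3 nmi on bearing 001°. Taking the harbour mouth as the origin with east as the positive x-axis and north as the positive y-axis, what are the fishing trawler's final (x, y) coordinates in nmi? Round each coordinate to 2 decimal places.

Leg 1 (261°, 15 nmi): east 15 sin 261° = -14.82, north 15 cos 261° = -2.35
Leg 2 (214°, 4 nmi): east 4 sin 214° = -2.24, north 4 cos 214° = -3.32
Leg 3 (001°, 3 nmi): east 3 sin 1° = 0.05, north 3 cos 1° = 3.00
Summing: -17.00 nmi east, -2.66 nmi north → (-17.00, -2.66).

(-17.00, -2.66)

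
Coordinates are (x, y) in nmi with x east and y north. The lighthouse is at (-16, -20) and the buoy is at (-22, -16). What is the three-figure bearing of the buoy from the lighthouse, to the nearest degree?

304°

Δeast = -22 − -16 = -6.00; Δnorth = -16 − -20 = 4.00.
Bearing = atan2(Δeast, Δnorth) mod 360° = 303.69° ≈ 304°.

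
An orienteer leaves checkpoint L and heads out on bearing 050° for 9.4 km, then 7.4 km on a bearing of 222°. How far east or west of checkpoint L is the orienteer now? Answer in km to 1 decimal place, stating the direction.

Leg 1 (050°, 9.4 km): east 9.4 sin 50° = 7.20, north 9.4 cos 50° = 6.04
Leg 2 (222°, 7.4 km): east 7.4 sin 222° = -4.95, north 7.4 cos 222° = -5.50
Net east component: 2.25 km.

2.2 km east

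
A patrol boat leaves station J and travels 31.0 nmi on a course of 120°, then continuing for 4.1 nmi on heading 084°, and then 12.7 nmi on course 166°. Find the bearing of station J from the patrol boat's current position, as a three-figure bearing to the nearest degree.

309°

Leg 1 (120°, 31.0 nmi): east 31.0 sin 120° = 26.85, north 31.0 cos 120° = -15.50
Leg 2 (084°, 4.1 nmi): east 4.1 sin 84° = 4.08, north 4.1 cos 84° = 0.43
Leg 3 (166°, 12.7 nmi): east 12.7 sin 166° = 3.07, north 12.7 cos 166° = -12.32
Net displacement: 34.00 east, -27.39 north. Direction back to start is (-34.00, 27.39): bearing = atan2(-34.00, 27.39) mod 360° = 308.86° ≈ 309°.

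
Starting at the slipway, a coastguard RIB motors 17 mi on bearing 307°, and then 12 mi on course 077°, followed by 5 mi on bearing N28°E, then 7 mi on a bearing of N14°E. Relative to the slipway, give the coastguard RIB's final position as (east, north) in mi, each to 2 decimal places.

(2.16, 24.14)

Leg 1 (307°, 17 mi): east 17 sin 307° = -13.58, north 17 cos 307° = 10.23
Leg 2 (077°, 12 mi): east 12 sin 77° = 11.69, north 12 cos 77° = 2.70
Leg 3 (N28°E, 5 mi): east 5 sin 28° = 2.35, north 5 cos 28° = 4.41
Leg 4 (N14°E, 7 mi): east 7 sin 14° = 1.69, north 7 cos 14° = 6.79
Summing: 2.16 mi east, 24.14 mi north → (2.16, 24.14).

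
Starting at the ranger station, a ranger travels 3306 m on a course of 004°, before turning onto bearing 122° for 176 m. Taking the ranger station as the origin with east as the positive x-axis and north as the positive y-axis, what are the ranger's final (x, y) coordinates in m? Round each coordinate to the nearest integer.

(380, 3205)

Leg 1 (004°, 3306 m): east 3306 sin 4° = 230.61, north 3306 cos 4° = 3297.95
Leg 2 (122°, 176 m): east 176 sin 122° = 149.26, north 176 cos 122° = -93.27
Summing: 379.87 m east, 3204.68 m north → (380, 3205).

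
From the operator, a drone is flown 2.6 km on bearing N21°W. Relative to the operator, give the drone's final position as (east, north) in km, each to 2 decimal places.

(-0.93, 2.43)

Leg 1 (N21°W, 2.6 km): east 2.6 sin 339° = -0.93, north 2.6 cos 339° = 2.43
Summing: -0.93 km east, 2.43 km north → (-0.93, 2.43).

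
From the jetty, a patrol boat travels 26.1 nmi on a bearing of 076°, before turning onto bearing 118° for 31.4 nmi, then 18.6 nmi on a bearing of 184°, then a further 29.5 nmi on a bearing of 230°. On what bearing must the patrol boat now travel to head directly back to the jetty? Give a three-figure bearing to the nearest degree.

328°

Leg 1 (076°, 26.1 nmi): east 26.1 sin 76° = 25.32, north 26.1 cos 76° = 6.31
Leg 2 (118°, 31.4 nmi): east 31.4 sin 118° = 27.72, north 31.4 cos 118° = -14.74
Leg 3 (184°, 18.6 nmi): east 18.6 sin 184° = -1.30, north 18.6 cos 184° = -18.55
Leg 4 (230°, 29.5 nmi): east 29.5 sin 230° = -22.60, north 29.5 cos 230° = -18.96
Net displacement: 29.15 east, -45.94 north. Direction back to start is (-29.15, 45.94): bearing = atan2(-29.15, 45.94) mod 360° = 327.60° ≈ 328°.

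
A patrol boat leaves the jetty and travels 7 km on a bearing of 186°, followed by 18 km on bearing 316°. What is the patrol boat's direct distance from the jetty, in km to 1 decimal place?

Leg 1 (186°, 7 km): east 7 sin 186° = -0.73, north 7 cos 186° = -6.96
Leg 2 (316°, 18 km): east 18 sin 316° = -12.50, north 18 cos 316° = 12.95
Net: -13.24 east, 5.99 north. Distance = √((-13.24)² + (5.99)²) = 14.526 km.

14.5 km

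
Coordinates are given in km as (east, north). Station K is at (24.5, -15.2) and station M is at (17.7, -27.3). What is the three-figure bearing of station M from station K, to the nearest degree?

Δeast = 17.7 − 24.5 = -6.80; Δnorth = -27.3 − -15.2 = -12.10.
Bearing = atan2(Δeast, Δnorth) mod 360° = 209.34° ≈ 209°.

209°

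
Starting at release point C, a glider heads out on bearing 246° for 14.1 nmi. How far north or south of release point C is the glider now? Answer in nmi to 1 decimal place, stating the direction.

Leg 1 (246°, 14.1 nmi): east 14.1 sin 246° = -12.88, north 14.1 cos 246° = -5.73
Net north component: -5.73 nmi.

5.7 nmi south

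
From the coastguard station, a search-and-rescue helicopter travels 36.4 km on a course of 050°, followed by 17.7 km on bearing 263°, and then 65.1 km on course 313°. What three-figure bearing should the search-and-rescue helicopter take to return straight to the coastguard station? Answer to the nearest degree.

150°

Leg 1 (050°, 36.4 km): east 36.4 sin 50° = 27.88, north 36.4 cos 50° = 23.40
Leg 2 (263°, 17.7 km): east 17.7 sin 263° = -17.57, north 17.7 cos 263° = -2.16
Leg 3 (313°, 65.1 km): east 65.1 sin 313° = -47.61, north 65.1 cos 313° = 44.40
Net displacement: -37.30 east, 65.64 north. Direction back to start is (37.30, -65.64): bearing = atan2(37.30, -65.64) mod 360° = 150.40° ≈ 150°.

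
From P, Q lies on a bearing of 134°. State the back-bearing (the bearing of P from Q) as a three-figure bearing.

Back-bearing = 134° + 180° = 314°.

314°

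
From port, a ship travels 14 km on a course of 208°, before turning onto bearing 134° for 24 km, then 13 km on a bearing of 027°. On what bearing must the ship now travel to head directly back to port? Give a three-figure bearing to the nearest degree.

Leg 1 (208°, 14 km): east 14 sin 208° = -6.57, north 14 cos 208° = -12.36
Leg 2 (134°, 24 km): east 24 sin 134° = 17.26, north 24 cos 134° = -16.67
Leg 3 (027°, 13 km): east 13 sin 27° = 5.90, north 13 cos 27° = 11.58
Net displacement: 16.59 east, -17.45 north. Direction back to start is (-16.59, 17.45): bearing = atan2(-16.59, 17.45) mod 360° = 316.44° ≈ 316°.

316°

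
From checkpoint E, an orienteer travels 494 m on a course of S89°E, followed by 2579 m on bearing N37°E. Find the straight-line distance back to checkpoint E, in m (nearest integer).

Leg 1 (S89°E, 494 m): east 494 sin 91° = 493.92, north 494 cos 91° = -8.62
Leg 2 (N37°E, 2579 m): east 2579 sin 37° = 1552.08, north 2579 cos 37° = 2059.68
Net: 2046.01 east, 2051.06 north. Distance = √((2046.01)² + (2051.06)²) = 2897.065 m.

2897 m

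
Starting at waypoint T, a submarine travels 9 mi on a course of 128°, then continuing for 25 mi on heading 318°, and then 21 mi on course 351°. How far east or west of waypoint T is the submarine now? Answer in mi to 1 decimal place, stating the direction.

12.9 mi west

Leg 1 (128°, 9 mi): east 9 sin 128° = 7.09, north 9 cos 128° = -5.54
Leg 2 (318°, 25 mi): east 25 sin 318° = -16.73, north 25 cos 318° = 18.58
Leg 3 (351°, 21 mi): east 21 sin 351° = -3.29, north 21 cos 351° = 20.74
Net east component: -12.92 mi.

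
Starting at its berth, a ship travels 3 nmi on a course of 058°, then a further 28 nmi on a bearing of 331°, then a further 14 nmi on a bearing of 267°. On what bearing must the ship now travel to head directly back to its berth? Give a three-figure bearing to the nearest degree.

Leg 1 (058°, 3 nmi): east 3 sin 58° = 2.54, north 3 cos 58° = 1.59
Leg 2 (331°, 28 nmi): east 28 sin 331° = -13.57, north 28 cos 331° = 24.49
Leg 3 (267°, 14 nmi): east 14 sin 267° = -13.98, north 14 cos 267° = -0.73
Net displacement: -25.01 east, 25.35 north. Direction back to start is (25.01, -25.35): bearing = atan2(25.01, -25.35) mod 360° = 135.38° ≈ 135°.

135°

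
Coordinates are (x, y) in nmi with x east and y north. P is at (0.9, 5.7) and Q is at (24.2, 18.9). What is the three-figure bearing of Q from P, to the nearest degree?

060°

Δeast = 24.2 − 0.9 = 23.30; Δnorth = 18.9 − 5.7 = 13.20.
Bearing = atan2(Δeast, Δnorth) mod 360° = 60.47° ≈ 060°.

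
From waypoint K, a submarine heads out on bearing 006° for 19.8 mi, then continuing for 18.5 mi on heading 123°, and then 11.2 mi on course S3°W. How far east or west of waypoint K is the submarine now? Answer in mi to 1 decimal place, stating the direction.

Leg 1 (006°, 19.8 mi): east 19.8 sin 6° = 2.07, north 19.8 cos 6° = 19.69
Leg 2 (123°, 18.5 mi): east 18.5 sin 123° = 15.52, north 18.5 cos 123° = -10.08
Leg 3 (S3°W, 11.2 mi): east 11.2 sin 183° = -0.59, north 11.2 cos 183° = -11.18
Net east component: 17.00 mi.

17.0 mi east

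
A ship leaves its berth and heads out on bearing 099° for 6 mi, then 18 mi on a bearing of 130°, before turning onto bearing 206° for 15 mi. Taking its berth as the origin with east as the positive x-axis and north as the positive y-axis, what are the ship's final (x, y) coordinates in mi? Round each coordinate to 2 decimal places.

Leg 1 (099°, 6 mi): east 6 sin 99° = 5.93, north 6 cos 99° = -0.94
Leg 2 (130°, 18 mi): east 18 sin 130° = 13.79, north 18 cos 130° = -11.57
Leg 3 (206°, 15 mi): east 15 sin 206° = -6.58, north 15 cos 206° = -13.48
Summing: 13.14 mi east, -25.99 mi north → (13.14, -25.99).

(13.14, -25.99)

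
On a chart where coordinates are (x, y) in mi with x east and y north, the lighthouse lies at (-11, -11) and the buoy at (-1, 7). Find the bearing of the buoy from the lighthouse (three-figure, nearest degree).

029°

Δeast = -1 − -11 = 10.00; Δnorth = 7 − -11 = 18.00.
Bearing = atan2(Δeast, Δnorth) mod 360° = 29.05° ≈ 029°.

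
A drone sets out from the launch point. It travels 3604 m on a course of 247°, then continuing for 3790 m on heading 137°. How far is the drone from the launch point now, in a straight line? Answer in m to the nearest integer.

4244 m

Leg 1 (247°, 3604 m): east 3604 sin 247° = -3317.50, north 3604 cos 247° = -1408.19
Leg 2 (137°, 3790 m): east 3790 sin 137° = 2584.77, north 3790 cos 137° = -2771.83
Net: -732.73 east, -4180.03 north. Distance = √((-732.73)² + (-4180.03)²) = 4243.760 m.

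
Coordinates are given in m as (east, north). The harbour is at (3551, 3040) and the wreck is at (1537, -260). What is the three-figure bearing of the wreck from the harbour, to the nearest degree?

Δeast = 1537 − 3551 = -2014.00; Δnorth = -260 − 3040 = -3300.00.
Bearing = atan2(Δeast, Δnorth) mod 360° = 211.40° ≈ 211°.

211°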